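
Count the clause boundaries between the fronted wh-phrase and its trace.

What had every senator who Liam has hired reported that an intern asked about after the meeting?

"what" is extracted from the PP object of "asked".
Boundaries crossed, outermost first: [that] — 1 in total.

1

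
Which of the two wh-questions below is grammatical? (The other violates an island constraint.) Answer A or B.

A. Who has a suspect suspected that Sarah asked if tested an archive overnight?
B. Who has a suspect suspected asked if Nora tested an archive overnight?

In A, the wh-phrase is extracted from inside a wh-island (introduced by "if"), which blocks movement.
In B, the extraction path crosses only that-complement boundaries, which are transparent.
So B is grammatical.

B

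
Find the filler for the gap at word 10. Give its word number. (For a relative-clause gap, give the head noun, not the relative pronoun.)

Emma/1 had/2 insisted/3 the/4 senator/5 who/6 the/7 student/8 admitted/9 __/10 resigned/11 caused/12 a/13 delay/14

The gap at 10 is the subject of "resigned", inside a relative clause.
The relative pronoun is "who" (word 6); it is bound by the head noun immediately before it.
Its filler is the head noun "senator", at word 5.

5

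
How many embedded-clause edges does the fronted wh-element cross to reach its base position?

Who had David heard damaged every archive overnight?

1

"who" is extracted from the subject of "damaged".
Boundaries crossed, outermost first: [Ø] — 1 in total.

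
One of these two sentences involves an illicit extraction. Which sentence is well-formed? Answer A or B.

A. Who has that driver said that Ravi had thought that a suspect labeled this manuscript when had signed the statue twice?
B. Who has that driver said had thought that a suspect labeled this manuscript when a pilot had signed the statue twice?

B

In A, the wh-phrase is extracted from inside an adjunct island (introduced by "when"), which blocks movement.
In B, the extraction path crosses only that-complement boundaries, which are transparent.
So B is grammatical.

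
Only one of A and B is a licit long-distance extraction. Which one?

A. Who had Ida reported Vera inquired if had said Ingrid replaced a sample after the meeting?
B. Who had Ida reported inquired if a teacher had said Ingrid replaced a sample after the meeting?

B

In A, the wh-phrase is extracted from inside a wh-island (introduced by "if"), which blocks movement.
In B, the extraction path crosses only that-complement boundaries, which are transparent.
So B is grammatical.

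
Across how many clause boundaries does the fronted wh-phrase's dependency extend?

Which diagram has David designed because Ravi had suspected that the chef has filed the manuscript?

0

"which diagram" originates inside the matrix clause — no clause boundary is crossed.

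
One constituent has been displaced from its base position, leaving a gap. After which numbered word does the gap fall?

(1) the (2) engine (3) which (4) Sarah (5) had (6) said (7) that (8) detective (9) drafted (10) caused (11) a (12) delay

The displaced element is "the engine" (word 2).
It is linked across 1 clause boundary (Ø).
It functions as the direct object of "drafted", so the gap sits immediately after word 9 ("drafted").
Base order: Sarah had said that detective drafted the engine.

9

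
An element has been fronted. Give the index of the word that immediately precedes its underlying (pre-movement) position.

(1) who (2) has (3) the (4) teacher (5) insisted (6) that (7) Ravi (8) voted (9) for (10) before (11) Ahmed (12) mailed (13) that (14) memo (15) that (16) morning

9

The displaced element is "who" (word 1).
It is linked across 1 clause boundary (that).
It functions as the object of the preposition "for" of "voted", so the gap sits immediately after word 9 ("for").
Base order: The teacher has insisted that Ravi voted for who before Ahmed mailed that memo that morning.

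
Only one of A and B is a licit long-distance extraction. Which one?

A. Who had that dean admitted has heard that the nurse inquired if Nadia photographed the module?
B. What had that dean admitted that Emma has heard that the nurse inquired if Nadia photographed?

A

In B, the wh-phrase is extracted from inside a wh-island (introduced by "if"), which blocks movement.
In A, the extraction path crosses only that-complement boundaries, which are transparent.
So A is grammatical.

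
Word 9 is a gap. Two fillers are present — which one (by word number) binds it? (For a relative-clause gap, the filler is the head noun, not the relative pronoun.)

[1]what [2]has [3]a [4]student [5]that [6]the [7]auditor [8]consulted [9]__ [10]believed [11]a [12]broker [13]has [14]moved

4

The marked gap is inside the relative clause, the direct object of "consulted".
Its filler is the head noun "student" (via "that"), at word 4.
(The other dependency links word 1 to a gap after word 14.)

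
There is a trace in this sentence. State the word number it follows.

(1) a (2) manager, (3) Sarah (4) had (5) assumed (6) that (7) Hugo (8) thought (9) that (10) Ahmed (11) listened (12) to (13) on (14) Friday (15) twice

The displaced element is "a manager" (word 2).
It is linked across 2 clause boundaries (that → that).
It functions as the object of the preposition "to" of "listened", so the gap sits immediately after word 12 ("to").
Base order: Sarah had assumed that Hugo thought that Ahmed listened to a manager on Friday twice.

12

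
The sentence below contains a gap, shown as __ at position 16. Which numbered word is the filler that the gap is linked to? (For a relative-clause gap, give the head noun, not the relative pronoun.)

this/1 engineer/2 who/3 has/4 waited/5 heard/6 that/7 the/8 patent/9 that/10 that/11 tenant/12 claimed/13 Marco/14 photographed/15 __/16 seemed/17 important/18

The gap at 16 is the object of "photographed", inside a relative clause.
The relative pronoun is "that" (word 10); it is bound by the head noun immediately before it.
Its filler is the head noun "patent", at word 9.

9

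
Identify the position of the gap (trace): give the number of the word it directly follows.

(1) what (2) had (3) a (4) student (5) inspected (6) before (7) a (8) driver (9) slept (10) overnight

5

The displaced element is "what" (word 1).
It functions as the direct object of "inspected", so the gap sits immediately after word 5 ("inspected").
Base order: A student had inspected what before a driver slept overnight.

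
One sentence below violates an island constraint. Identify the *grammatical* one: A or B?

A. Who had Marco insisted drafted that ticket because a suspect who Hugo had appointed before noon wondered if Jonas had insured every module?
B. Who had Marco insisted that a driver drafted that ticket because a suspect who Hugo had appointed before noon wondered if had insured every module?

In B, the wh-phrase is extracted from inside an adjunct island (introduced by "because"), which blocks movement.
In A, the extraction path crosses only that-complement boundaries, which are transparent.
So A is grammatical.

A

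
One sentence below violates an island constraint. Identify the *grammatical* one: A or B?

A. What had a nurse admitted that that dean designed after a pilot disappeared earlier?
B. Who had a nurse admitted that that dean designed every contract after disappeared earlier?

In B, the wh-phrase is extracted from inside an adjunct island (introduced by "after"), which blocks movement.
In A, the extraction path crosses only that-complement boundaries, which are transparent.
So A is grammatical.

A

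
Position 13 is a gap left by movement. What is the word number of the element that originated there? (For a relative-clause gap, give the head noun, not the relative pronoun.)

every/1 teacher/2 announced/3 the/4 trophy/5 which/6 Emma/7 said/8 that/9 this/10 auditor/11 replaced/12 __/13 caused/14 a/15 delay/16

The gap at 13 is the object of "replaced", inside a relative clause.
The relative pronoun is "which" (word 6); it is bound by the head noun immediately before it.
Its filler is the head noun "trophy", at word 5.

5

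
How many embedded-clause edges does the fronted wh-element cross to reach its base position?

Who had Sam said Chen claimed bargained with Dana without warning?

2

"who" is extracted from the subject of "bargained".
Boundaries crossed, outermost first: [Ø], [Ø] — 2 in total.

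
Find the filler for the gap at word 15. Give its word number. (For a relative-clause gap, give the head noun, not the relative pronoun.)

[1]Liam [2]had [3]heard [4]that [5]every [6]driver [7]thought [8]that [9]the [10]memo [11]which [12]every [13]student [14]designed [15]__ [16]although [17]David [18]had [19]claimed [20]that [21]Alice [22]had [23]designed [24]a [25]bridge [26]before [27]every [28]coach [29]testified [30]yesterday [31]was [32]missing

The gap at 15 is the object of "designed", inside a relative clause.
The relative pronoun is "which" (word 11); it is bound by the head noun immediately before it.
Its filler is the head noun "memo", at word 10.

10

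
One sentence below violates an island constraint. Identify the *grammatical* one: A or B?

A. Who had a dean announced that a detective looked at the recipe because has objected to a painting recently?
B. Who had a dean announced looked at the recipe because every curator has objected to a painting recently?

In A, the wh-phrase is extracted from inside an adjunct island (introduced by "because"), which blocks movement.
In B, the extraction path crosses only that-complement boundaries, which are transparent.
So B is grammatical.

B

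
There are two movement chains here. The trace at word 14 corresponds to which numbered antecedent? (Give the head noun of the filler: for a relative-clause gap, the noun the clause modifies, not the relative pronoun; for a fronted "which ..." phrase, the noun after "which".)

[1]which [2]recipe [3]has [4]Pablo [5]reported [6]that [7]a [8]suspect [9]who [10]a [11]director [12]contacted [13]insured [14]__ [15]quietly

2

The marked gap is the direct object of "insured".
Its filler is the fronted wh-phrase "which recipe", at word 2.
(The other dependency links word 8 to a gap after word 12.)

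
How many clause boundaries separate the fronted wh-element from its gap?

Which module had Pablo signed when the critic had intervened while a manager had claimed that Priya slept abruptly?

"which module" originates inside the matrix clause — no clause boundary is crossed.

0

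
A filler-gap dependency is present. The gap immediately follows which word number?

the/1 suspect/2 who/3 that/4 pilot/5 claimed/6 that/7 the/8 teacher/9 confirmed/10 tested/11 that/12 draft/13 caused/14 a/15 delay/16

10

The displaced element is "the suspect" (word 2).
It is linked across 2 clause boundaries (that → Ø).
It functions as the subject of "tested", so the gap sits immediately after word 10 ("confirmed").
Base order: That pilot claimed that the teacher confirmed that the suspect tested that draft.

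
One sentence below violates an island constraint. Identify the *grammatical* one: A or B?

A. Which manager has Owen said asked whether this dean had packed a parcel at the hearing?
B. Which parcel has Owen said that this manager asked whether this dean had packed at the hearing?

A

In B, the wh-phrase is extracted from inside a wh-island (introduced by "whether"), which blocks movement.
In A, the extraction path crosses only that-complement boundaries, which are transparent.
So A is grammatical.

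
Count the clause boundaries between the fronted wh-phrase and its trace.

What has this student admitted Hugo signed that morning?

1

"what" is extracted from the object of "signed".
Boundaries crossed, outermost first: [Ø] — 1 in total.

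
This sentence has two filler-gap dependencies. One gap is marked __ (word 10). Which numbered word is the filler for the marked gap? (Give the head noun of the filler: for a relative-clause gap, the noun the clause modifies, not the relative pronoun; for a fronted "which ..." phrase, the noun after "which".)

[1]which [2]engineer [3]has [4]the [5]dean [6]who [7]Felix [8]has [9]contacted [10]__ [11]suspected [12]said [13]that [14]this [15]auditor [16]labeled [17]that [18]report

The marked gap is inside the relative clause, the direct object of "contacted".
Its filler is the head noun "dean" (via "who"), at word 5.
(The other dependency links word 2 to a gap after word 11.)

5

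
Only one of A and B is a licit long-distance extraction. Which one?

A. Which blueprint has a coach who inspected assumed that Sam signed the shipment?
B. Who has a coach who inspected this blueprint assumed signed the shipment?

In A, the wh-phrase is extracted from inside a complex-NP island (relative clause) (introduced by "who"), which blocks movement.
In B, the extraction path crosses only that-complement boundaries, which are transparent.
So B is grammatical.

B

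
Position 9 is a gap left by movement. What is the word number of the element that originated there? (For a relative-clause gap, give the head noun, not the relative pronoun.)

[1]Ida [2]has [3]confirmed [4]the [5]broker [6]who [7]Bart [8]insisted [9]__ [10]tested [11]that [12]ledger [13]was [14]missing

5

The gap at 9 is the subject of "tested", inside a relative clause.
The relative pronoun is "who" (word 6); it is bound by the head noun immediately before it.
Its filler is the head noun "broker", at word 5.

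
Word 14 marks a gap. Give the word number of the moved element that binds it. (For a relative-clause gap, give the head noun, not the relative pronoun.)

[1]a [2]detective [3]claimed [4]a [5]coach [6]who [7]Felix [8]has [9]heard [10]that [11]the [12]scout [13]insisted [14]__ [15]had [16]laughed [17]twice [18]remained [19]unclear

5

The gap at 14 is the subject of "laughed", inside a relative clause.
The relative pronoun is "who" (word 6); it is bound by the head noun immediately before it.
Its filler is the head noun "coach", at word 5.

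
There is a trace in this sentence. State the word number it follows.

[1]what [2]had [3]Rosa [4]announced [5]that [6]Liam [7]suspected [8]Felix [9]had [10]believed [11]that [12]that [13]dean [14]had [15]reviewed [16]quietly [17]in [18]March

15

The displaced element is "what" (word 1).
It is linked across 3 clause boundaries (that → Ø → that).
It functions as the direct object of "reviewed", so the gap sits immediately after word 15 ("reviewed").
Base order: Rosa had announced that Liam suspected Felix had believed that that dean had reviewed what quietly in March.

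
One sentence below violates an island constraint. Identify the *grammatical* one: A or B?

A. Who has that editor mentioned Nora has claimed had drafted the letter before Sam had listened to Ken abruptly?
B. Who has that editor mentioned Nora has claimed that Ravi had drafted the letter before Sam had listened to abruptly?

In B, the wh-phrase is extracted from inside an adjunct island (introduced by "before"), which blocks movement.
In A, the extraction path crosses only that-complement boundaries, which are transparent.
So A is grammatical.

A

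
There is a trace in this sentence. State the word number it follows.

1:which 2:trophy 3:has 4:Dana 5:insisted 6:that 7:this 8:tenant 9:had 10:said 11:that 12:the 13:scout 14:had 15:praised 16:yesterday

15

The displaced element is "which trophy" (word 2).
It is linked across 2 clause boundaries (that → that).
It functions as the direct object of "praised", so the gap sits immediately after word 15 ("praised").
Base order: Dana has insisted that this tenant had said that the scout had praised which trophy yesterday.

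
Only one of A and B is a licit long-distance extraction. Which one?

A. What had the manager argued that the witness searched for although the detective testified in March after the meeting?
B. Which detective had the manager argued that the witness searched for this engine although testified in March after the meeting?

A

In B, the wh-phrase is extracted from inside an adjunct island (introduced by "although"), which blocks movement.
In A, the extraction path crosses only that-complement boundaries, which are transparent.
So A is grammatical.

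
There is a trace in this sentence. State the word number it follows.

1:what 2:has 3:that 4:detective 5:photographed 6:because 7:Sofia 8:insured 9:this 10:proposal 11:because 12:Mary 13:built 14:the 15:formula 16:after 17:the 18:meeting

The displaced element is "what" (word 1).
It functions as the direct object of "photographed", so the gap sits immediately after word 5 ("photographed").
Base order: That detective has photographed what because Sofia insured this proposal because Mary built the formula after the meeting.

5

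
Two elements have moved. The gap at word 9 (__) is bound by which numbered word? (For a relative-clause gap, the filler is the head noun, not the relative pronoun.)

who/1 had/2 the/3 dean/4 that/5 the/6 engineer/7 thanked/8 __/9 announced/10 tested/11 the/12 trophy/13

4

The marked gap is inside the relative clause, the direct object of "thanked".
Its filler is the head noun "dean" (via "that"), at word 4.
(The other dependency links word 1 to a gap after word 10.)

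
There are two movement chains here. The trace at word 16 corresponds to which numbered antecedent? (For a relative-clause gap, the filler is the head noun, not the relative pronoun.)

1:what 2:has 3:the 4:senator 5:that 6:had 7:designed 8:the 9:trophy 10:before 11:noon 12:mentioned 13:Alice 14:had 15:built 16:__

1

The marked gap is the direct object of "built".
Its filler is the fronted wh-phrase "what", at word 1.
(The other dependency links word 4 to a gap after word 5.)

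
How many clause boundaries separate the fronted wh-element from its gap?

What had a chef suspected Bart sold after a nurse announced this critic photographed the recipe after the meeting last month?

1

"what" is extracted from the object of "sold".
Boundaries crossed, outermost first: [Ø] — 1 in total.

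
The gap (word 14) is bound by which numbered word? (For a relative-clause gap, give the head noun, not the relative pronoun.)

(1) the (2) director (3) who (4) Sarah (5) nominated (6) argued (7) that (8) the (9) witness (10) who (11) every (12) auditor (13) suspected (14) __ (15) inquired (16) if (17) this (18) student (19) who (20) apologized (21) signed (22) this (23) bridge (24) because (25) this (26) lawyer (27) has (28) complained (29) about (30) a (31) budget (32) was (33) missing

The gap at 14 is the subject of "inquired", inside a relative clause.
The relative pronoun is "who" (word 10); it is bound by the head noun immediately before it.
Its filler is the head noun "witness", at word 9.

9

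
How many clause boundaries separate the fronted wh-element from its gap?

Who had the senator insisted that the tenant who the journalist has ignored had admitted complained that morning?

"who" is extracted from the subject of "complained".
Boundaries crossed, outermost first: [that], [Ø] — 2 in total.

2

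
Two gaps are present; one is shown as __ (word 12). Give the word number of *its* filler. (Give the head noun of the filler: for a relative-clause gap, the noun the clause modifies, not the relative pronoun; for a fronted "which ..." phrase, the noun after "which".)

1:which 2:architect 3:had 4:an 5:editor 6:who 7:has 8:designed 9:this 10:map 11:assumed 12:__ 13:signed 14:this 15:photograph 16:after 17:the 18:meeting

The marked gap is the subject of "signed".
Its filler is the fronted wh-phrase "which architect", at word 2.
(The other dependency links word 5 to a gap after word 6.)

2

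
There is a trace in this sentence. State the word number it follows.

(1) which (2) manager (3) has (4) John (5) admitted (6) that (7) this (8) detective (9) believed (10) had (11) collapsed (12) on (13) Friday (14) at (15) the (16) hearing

The displaced element is "which manager" (word 2).
It is linked across 2 clause boundaries (that → Ø).
It functions as the subject of "collapsed", so the gap sits immediately after word 9 ("believed").
Base order: John has admitted that this detective believed which manager had collapsed on Friday at the hearing.

9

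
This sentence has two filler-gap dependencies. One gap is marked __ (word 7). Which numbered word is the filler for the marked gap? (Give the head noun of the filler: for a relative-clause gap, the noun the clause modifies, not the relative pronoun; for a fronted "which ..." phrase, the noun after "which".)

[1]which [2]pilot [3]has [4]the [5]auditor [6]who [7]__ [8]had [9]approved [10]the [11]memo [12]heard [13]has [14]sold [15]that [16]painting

5

The marked gap is inside the relative clause, the subject of "approved".
Its filler is the head noun "auditor" (via "who"), at word 5.
(The other dependency links word 2 to a gap after word 12.)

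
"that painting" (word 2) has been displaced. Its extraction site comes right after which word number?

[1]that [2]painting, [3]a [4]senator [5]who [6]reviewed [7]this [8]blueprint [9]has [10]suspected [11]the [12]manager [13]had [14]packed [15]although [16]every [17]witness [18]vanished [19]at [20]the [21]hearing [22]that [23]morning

14

The displaced element is "that painting" (word 2).
It is linked across 1 clause boundary (Ø).
It functions as the direct object of "packed", so the gap sits immediately after word 14 ("packed").
Base order: A senator who reviewed this blueprint has suspected the manager had packed that painting although every witness vanished at the hearing that morning.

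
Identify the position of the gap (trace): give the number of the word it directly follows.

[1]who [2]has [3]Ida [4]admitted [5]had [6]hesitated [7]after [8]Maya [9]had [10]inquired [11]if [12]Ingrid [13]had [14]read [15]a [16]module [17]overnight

4

The displaced element is "who" (word 1).
It is linked across 1 clause boundary (Ø).
It functions as the subject of "hesitated", so the gap sits immediately after word 4 ("admitted").
Base order: Ida has admitted that who had hesitated after Maya had inquired if Ingrid had read a module overnight.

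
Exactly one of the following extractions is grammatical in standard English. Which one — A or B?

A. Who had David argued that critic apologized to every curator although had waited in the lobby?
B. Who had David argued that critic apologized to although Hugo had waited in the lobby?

B

In A, the wh-phrase is extracted from inside an adjunct island (introduced by "although"), which blocks movement.
In B, the extraction path crosses only that-complement boundaries, which are transparent.
So B is grammatical.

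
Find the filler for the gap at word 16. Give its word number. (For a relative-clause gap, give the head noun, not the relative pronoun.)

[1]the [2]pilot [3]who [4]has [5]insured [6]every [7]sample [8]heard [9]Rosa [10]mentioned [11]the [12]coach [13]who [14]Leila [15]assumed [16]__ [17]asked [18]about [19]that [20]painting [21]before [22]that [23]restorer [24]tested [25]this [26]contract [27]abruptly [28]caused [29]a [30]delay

The gap at 16 is the subject of "asked", inside a relative clause.
The relative pronoun is "who" (word 13); it is bound by the head noun immediately before it.
Its filler is the head noun "coach", at word 12.

12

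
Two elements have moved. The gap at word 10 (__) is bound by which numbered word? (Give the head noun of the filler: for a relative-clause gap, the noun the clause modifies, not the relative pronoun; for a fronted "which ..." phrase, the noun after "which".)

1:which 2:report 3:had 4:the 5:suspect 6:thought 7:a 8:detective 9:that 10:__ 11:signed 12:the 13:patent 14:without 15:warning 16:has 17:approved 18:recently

The marked gap is inside the relative clause, the subject of "signed".
Its filler is the head noun "detective" (via "that"), at word 8.
(The other dependency links word 2 to a gap after word 17.)

8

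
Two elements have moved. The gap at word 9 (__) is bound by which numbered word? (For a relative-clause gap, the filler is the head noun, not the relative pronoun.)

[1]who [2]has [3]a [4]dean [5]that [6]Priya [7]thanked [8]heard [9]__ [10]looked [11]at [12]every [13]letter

1

The marked gap is the subject of "looked".
Its filler is the fronted wh-phrase "who", at word 1.
(The other dependency links word 4 to a gap after word 7.)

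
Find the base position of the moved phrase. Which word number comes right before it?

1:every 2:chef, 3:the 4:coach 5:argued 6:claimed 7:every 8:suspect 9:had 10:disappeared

5

The displaced element is "every chef" (word 2).
It is linked across 1 clause boundary (Ø).
It functions as the subject of "claimed", so the gap sits immediately after word 5 ("argued").
Base order: The coach argued that every chef claimed every suspect had disappeared.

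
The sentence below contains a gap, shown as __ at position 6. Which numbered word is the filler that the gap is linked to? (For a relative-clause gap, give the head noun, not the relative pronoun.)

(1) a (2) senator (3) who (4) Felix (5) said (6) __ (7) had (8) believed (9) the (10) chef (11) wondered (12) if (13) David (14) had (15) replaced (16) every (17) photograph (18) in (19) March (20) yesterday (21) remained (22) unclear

2

The gap at 6 is the subject of "believed", inside a relative clause.
The relative pronoun is "who" (word 3); it is bound by the head noun immediately before it.
Its filler is the head noun "senator", at word 2.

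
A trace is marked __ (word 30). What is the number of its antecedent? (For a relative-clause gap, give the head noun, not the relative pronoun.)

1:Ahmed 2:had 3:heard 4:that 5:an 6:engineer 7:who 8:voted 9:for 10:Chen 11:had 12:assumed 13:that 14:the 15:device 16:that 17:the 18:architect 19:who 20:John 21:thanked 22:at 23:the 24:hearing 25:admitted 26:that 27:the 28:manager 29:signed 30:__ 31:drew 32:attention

15

The gap at 30 is the object of "signed", inside a relative clause.
The relative pronoun is "that" (word 16); it is bound by the head noun immediately before it.
Its filler is the head noun "device", at word 15.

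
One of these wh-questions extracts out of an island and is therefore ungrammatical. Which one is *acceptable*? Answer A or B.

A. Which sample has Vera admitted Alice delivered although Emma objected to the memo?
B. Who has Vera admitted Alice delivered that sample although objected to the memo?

In B, the wh-phrase is extracted from inside an adjunct island (introduced by "although"), which blocks movement.
In A, the extraction path crosses only that-complement boundaries, which are transparent.
So A is grammatical.

A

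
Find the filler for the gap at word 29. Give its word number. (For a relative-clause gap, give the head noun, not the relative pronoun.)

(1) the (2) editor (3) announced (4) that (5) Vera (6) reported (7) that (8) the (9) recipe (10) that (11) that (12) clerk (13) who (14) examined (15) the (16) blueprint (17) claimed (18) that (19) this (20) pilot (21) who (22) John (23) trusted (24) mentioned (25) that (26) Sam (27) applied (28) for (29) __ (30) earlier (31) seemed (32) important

The gap at 29 is the prepositional object of "applied", inside a relative clause.
The relative pronoun is "that" (word 10); it is bound by the head noun immediately before it.
Its filler is the head noun "recipe", at word 9.

9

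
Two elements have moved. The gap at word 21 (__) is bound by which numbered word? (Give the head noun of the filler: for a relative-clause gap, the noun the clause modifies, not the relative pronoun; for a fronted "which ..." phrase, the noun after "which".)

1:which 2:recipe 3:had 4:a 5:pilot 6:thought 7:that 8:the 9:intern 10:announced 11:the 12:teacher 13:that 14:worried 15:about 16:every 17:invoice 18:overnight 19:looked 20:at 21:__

The marked gap is the object of the preposition "at" of "looked".
Its filler is the fronted wh-phrase "which recipe", at word 2.
(The other dependency links word 12 to a gap after word 13.)

2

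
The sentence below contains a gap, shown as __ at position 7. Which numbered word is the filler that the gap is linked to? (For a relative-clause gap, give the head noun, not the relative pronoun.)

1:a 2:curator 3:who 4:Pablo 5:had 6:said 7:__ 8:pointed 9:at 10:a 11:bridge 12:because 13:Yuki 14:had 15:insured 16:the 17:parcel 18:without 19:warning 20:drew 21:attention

2

The gap at 7 is the subject of "pointed", inside a relative clause.
The relative pronoun is "who" (word 3); it is bound by the head noun immediately before it.
Its filler is the head noun "curator", at word 2.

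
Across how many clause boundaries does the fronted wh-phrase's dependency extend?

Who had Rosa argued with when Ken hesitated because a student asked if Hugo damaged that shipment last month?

"who" originates inside the matrix clause — no clause boundary is crossed.

0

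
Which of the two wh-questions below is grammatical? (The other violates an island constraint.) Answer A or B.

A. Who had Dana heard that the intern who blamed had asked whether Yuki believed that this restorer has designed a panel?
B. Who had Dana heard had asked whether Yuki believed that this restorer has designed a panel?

In A, the wh-phrase is extracted from inside a complex-NP island (relative clause) (introduced by "who"), which blocks movement.
In B, the extraction path crosses only that-complement boundaries, which are transparent.
So B is grammatical.

B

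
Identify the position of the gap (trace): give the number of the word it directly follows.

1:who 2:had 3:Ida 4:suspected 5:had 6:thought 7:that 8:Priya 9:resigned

4

The displaced element is "who" (word 1).
It is linked across 1 clause boundary (Ø).
It functions as the subject of "thought", so the gap sits immediately after word 4 ("suspected").
Base order: Ida had suspected who had thought that Priya resigned.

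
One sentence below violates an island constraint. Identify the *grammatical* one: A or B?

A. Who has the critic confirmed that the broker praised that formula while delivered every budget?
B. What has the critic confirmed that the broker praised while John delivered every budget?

B

In A, the wh-phrase is extracted from inside an adjunct island (introduced by "while"), which blocks movement.
In B, the extraction path crosses only that-complement boundaries, which are transparent.
So B is grammatical.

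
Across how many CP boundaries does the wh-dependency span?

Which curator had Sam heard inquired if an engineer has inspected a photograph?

"which curator" is extracted from the subject of "inquired".
Boundaries crossed, outermost first: [Ø] — 1 in total.

1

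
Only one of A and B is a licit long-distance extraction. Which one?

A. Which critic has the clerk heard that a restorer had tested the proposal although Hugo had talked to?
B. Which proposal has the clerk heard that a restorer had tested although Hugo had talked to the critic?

In A, the wh-phrase is extracted from inside an adjunct island (introduced by "although"), which blocks movement.
In B, the extraction path crosses only that-complement boundaries, which are transparent.
So B is grammatical.

B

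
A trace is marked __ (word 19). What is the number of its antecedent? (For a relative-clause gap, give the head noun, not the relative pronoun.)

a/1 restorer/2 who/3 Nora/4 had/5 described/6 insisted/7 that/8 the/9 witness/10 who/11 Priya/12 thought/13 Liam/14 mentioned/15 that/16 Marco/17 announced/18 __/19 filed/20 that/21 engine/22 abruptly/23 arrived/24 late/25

The gap at 19 is the subject of "filed", inside a relative clause.
The relative pronoun is "who" (word 11); it is bound by the head noun immediately before it.
Its filler is the head noun "witness", at word 10.

10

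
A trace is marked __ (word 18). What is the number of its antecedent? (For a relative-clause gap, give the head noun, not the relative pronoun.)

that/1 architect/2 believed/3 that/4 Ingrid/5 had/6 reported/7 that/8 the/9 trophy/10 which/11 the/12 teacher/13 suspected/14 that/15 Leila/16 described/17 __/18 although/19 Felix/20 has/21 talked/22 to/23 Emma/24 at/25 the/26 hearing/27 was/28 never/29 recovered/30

10

The gap at 18 is the object of "described", inside a relative clause.
The relative pronoun is "which" (word 11); it is bound by the head noun immediately before it.
Its filler is the head noun "trophy", at word 10.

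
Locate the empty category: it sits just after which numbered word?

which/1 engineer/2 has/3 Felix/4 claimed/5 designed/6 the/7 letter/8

5

The displaced element is "which engineer" (word 2).
It is linked across 1 clause boundary (Ø).
It functions as the subject of "designed", so the gap sits immediately after word 5 ("claimed").
Base order: Felix has claimed that which engineer designed the letter.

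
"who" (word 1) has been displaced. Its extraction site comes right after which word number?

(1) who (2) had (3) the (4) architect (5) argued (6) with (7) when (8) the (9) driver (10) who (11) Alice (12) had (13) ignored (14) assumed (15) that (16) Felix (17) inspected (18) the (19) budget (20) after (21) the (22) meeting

The displaced element is "who" (word 1).
It functions as the object of the preposition "with" of "argued", so the gap sits immediately after word 6 ("with").
Base order: The architect had argued with who when the driver who Alice had ignored assumed that Felix inspected the budget after the meeting.

6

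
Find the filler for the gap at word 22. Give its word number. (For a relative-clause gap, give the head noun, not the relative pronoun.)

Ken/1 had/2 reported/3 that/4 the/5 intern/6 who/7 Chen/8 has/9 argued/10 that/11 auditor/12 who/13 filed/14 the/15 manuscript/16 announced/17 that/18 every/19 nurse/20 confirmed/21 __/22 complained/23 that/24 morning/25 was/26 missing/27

The gap at 22 is the subject of "complained", inside a relative clause.
The relative pronoun is "who" (word 7); it is bound by the head noun immediately before it.
Its filler is the head noun "intern", at word 6.

6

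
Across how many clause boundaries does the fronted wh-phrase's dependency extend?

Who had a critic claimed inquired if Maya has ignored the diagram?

1

"who" is extracted from the subject of "inquired".
Boundaries crossed, outermost first: [Ø] — 1 in total.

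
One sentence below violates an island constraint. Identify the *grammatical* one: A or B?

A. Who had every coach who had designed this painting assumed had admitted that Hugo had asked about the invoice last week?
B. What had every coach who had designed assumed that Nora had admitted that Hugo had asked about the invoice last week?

A

In B, the wh-phrase is extracted from inside a complex-NP island (relative clause) (introduced by "who"), which blocks movement.
In A, the extraction path crosses only that-complement boundaries, which are transparent.
So A is grammatical.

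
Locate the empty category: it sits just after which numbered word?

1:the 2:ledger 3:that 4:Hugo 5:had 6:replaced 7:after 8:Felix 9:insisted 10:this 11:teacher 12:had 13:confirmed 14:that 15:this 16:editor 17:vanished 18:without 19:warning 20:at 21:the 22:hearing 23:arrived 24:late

6

The displaced element is "the ledger" (word 2).
It functions as the direct object of "replaced", so the gap sits immediately after word 6 ("replaced").
Base order: Hugo had replaced the ledger after Felix insisted this teacher had confirmed that this editor vanished without warning at the hearing.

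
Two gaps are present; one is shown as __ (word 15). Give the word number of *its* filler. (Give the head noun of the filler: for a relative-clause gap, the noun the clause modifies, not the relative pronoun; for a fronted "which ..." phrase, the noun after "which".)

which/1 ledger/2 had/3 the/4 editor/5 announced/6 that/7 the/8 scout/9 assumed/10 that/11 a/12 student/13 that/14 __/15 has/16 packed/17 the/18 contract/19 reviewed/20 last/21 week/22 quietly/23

The marked gap is inside the relative clause, the subject of "packed".
Its filler is the head noun "student" (via "that"), at word 13.
(The other dependency links word 2 to a gap after word 20.)

13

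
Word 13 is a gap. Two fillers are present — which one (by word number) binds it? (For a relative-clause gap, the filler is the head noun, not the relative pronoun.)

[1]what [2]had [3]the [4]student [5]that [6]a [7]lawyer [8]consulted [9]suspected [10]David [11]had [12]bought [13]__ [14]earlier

1

The marked gap is the direct object of "bought".
Its filler is the fronted wh-phrase "what", at word 1.
(The other dependency links word 4 to a gap after word 8.)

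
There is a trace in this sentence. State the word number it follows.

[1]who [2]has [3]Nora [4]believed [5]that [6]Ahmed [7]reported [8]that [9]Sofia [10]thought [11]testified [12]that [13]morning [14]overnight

10

The displaced element is "who" (word 1).
It is linked across 3 clause boundaries (that → that → Ø).
It functions as the subject of "testified", so the gap sits immediately after word 10 ("thought").
Base order: Nora has believed that Ahmed reported that Sofia thought that who testified that morning overnight.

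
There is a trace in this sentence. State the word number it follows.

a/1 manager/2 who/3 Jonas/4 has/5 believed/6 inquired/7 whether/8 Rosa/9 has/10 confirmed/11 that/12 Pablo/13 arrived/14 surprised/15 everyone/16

The displaced element is "a manager" (word 2).
It is linked across 1 clause boundary (Ø).
It functions as the subject of "inquired", so the gap sits immediately after word 6 ("believed").
Base order: Jonas has believed a manager inquired whether Rosa has confirmed that Pablo arrived.

6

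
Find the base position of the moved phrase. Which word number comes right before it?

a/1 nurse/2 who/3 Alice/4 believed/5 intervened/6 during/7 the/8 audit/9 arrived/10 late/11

The displaced element is "a nurse" (word 2).
It is linked across 1 clause boundary (Ø).
It functions as the subject of "intervened", so the gap sits immediately after word 5 ("believed").
Base order: Alice believed that a nurse intervened during the audit.

5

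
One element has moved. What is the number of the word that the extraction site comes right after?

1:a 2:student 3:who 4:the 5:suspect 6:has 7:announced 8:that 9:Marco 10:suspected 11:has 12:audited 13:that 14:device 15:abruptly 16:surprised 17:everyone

The displaced element is "a student" (word 2).
It is linked across 2 clause boundaries (that → Ø).
It functions as the subject of "audited", so the gap sits immediately after word 10 ("suspected").
Base order: The suspect has announced that Marco suspected that a student has audited that device abruptly.

10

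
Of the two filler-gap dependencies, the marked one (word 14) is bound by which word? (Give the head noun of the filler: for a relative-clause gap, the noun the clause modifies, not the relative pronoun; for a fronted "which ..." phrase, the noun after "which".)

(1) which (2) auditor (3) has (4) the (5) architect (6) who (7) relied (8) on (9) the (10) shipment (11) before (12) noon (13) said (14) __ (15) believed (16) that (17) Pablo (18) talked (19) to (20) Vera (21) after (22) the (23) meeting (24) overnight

The marked gap is the subject of "believed".
Its filler is the fronted wh-phrase "which auditor", at word 2.
(The other dependency links word 5 to a gap after word 6.)

2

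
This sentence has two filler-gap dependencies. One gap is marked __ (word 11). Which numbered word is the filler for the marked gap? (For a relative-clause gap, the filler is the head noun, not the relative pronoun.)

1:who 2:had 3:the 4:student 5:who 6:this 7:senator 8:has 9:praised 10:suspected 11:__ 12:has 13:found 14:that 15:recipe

The marked gap is the subject of "found".
Its filler is the fronted wh-phrase "who", at word 1.
(The other dependency links word 4 to a gap after word 9.)

1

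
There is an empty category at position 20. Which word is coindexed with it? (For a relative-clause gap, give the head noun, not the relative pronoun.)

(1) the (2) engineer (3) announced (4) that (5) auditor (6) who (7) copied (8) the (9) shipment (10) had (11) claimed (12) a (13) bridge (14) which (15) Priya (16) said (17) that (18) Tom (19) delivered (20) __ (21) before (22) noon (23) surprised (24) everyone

The gap at 20 is the object of "delivered", inside a relative clause.
The relative pronoun is "which" (word 14); it is bound by the head noun immediately before it.
Its filler is the head noun "bridge", at word 13.

13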